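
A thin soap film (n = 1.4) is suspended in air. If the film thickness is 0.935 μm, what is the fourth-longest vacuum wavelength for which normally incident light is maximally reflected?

Top surface (1.0 → 1.4): reflection off a higher-index medium gives a half-wave phase shift.
At the lower boundary (n = 1.4 to n = 1.0) the reflected ray undergoes no phase shift.
Exactly one π shift → a net half-wave offset.
With one net inversion, constructive interference in reflection requires 2 n t = (m + ½) λ.
λ = 2 n t / (m + ½). The fourth-longest wavelength is m = 3: λ = 2 × 1.4 × 935 / 3.50 = 748 nm.

748 nm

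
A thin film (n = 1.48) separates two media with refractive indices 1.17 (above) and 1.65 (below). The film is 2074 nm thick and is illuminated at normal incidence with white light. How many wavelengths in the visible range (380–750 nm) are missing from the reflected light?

Top surface (1.17 → 1.48): reflection off a higher-index medium gives a half-wave phase shift.
At the lower boundary (n = 1.48 to n = 1.65) the reflected ray undergoes a half-wave phase shift.
Net: no relative phase inversion (both shifts match).
So the condition for destructive reflection is 2 n t = (m + ½) λ.
λ = 2 n t / (m + ½) = 6139 / (m + ½) nm.
m=7: 819 nm (IR); m=8: 722 nm (visible); m=9: 646 nm (visible); m=10: 585 nm (visible); m=11: 534 nm (visible); m=12: 491 nm (visible); m=13: 455 nm (visible); m=14: 423 nm (visible); m=15: 396 nm (visible); m=16: 372 nm (UV).

8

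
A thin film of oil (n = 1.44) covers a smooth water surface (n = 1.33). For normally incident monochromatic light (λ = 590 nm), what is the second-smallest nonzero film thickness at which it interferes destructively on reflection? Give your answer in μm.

0.410 μm

Ray reflecting at the top interface goes from n = 1.0 toward n = 1.44: a half-wave phase shift.
At the lower boundary (n = 1.44 to n = 1.33) the reflected ray undergoes no phase shift.
Net: one phase inversion between the two reflected rays.
So the condition for destructive reflection is 2 n t = m λ.
The second-smallest nonzero thickness corresponds to m = 2: t = m λ / (2 n) = 2.00 × 590 / (2 × 1.44) = 410 nm.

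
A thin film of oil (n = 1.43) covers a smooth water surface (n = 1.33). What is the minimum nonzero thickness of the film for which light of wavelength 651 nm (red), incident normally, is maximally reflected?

114 nm

At the upper boundary (n = 1.0 to n = 1.43) the reflected ray undergoes a half-wave phase shift.
Ray reflecting at the bottom interface goes from n = 1.43 toward n = 1.33: no phase shift.
Exactly one π shift → a net half-wave offset.
So the condition for constructive reflection is 2 n t = (m + ½) λ.
Minimum at m = 0: t = λ / (4 n) = 651 / (4 × 1.43) = 114 nm.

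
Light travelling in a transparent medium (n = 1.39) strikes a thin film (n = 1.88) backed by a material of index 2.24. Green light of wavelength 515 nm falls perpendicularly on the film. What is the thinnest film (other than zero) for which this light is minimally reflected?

Top surface (1.39 → 1.88): reflection off a higher-index medium gives a half-wave phase shift.
Ray reflecting at the bottom interface goes from n = 1.88 toward n = 2.24: a half-wave phase shift.
Zero or two π shifts → no net half-wave offset.
For minimum reflection here: 2 n t = (m + ½) λ.
Minimum at m = 0: t = λ / (4 n) = 515 / (4 × 1.88) = 68.5 nm.

68.5 nm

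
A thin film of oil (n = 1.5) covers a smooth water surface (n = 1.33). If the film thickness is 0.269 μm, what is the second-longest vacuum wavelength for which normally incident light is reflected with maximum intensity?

Top surface (1.0 → 1.5): reflection off a higher-index medium gives a half-wave phase shift.
At the lower boundary (n = 1.5 to n = 1.33) the reflected ray undergoes no phase shift.
Exactly one π shift → a net half-wave offset.
With one net inversion, constructive interference in reflection requires 2 n t = (m + ½) λ.
λ = 2 n t / (m + ½). The second-longest wavelength is m = 1: λ = 2 × 1.5 × 269 / 1.50 = 538 nm.

538 nm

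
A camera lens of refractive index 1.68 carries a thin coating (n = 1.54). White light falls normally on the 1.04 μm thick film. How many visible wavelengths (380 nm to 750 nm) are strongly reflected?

At the upper boundary (n = 1.0 to n = 1.54) the reflected ray undergoes a half-wave phase shift.
Ray reflecting at the bottom interface goes from n = 1.54 toward n = 1.68: a half-wave phase shift.
Zero or two π shifts → no net half-wave offset.
So the condition for constructive reflection is 2 n t = m λ.
λ = 2 n t / m = 3203 / m nm.
m=4: 801 nm (IR); m=5: 641 nm (visible); m=6: 534 nm (visible); m=7: 458 nm (visible); m=8: 400 nm (visible); m=9: 356 nm (UV).

4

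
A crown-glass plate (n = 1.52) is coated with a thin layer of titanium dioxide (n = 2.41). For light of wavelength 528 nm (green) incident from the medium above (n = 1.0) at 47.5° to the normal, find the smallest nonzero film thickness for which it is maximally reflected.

57.5 nm

At the upper boundary (n = 1.0 to n = 2.41) the reflected ray undergoes a half-wave phase shift.
Bottom surface (2.41 → 1.52): reflection off a lower-index medium gives no phase shift.
Exactly one π shift → a net half-wave offset.
So the condition for constructive reflection is 2 n t cos θ_r = (m + ½) λ.
Snell's law: 1.0 sin 47.5° = 2.41 sin θ_r → sin θ_r = 0.306, cos θ_r = 0.952.
Minimum at m = 0: t = λ / (4 n cos θ_r) = 528 / (4 × 2.41 × 0.952) = 57.5 nm.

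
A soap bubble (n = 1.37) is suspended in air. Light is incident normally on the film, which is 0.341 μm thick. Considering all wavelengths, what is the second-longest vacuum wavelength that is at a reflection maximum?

623 nm

Top surface (1.0 → 1.37): reflection off a higher-index medium gives a half-wave phase shift.
Ray reflecting at the bottom interface goes from n = 1.37 toward n = 1.0: no phase shift.
The two reflections differ by half a wavelength.
With one net inversion, constructive interference in reflection requires 2 n t = (m + ½) λ.
λ = 2 n t / (m + ½). The second-longest wavelength is m = 1: λ = 2 × 1.37 × 341 / 1.50 = 623 nm.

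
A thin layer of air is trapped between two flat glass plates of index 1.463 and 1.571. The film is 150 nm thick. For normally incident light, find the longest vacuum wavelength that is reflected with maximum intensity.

Ray reflecting at the top interface goes from n = 1.463 toward n = 1.0: no phase shift.
At the lower boundary (n = 1.0 to n = 1.571) the reflected ray undergoes a half-wave phase shift.
Net: one phase inversion between the two reflected rays.
For strong reflection here: 2 n t = (m + ½) λ.
λ = 2 n t / (m + ½). The longest wavelength is m = 0: λ = 2 × 1.0 × 150 / 0.500 = 600 nm.

600 nm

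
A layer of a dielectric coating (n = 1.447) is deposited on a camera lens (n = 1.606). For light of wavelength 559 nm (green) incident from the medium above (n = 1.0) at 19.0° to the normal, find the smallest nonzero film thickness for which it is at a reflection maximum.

198 nm

At the upper boundary (n = 1.0 to n = 1.447) the reflected ray undergoes a half-wave phase shift.
At the lower boundary (n = 1.447 to n = 1.606) the reflected ray undergoes a half-wave phase shift.
The two reflections carry the same phase change, so no net offset.
So the condition for constructive reflection is 2 n t cos θ_r = m λ.
Snell's law: 1.0 sin 19.0° = 1.447 sin θ_r → sin θ_r = 0.225, cos θ_r = 0.974.
Minimum nonzero at m = 1: t = λ / (2 n cos θ_r) = 559 / (2 × 1.447 × 0.974) = 198 nm.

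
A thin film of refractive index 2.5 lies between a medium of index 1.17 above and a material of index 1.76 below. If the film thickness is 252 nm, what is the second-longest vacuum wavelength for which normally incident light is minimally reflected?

At the upper boundary (n = 1.17 to n = 2.5) the reflected ray undergoes a half-wave phase shift.
Bottom surface (2.5 → 1.76): reflection off a lower-index medium gives no phase shift.
Exactly one π shift → a net half-wave offset.
So the condition for destructive reflection is 2 n t = m λ.
λ = 2 n t / m. The second-longest wavelength is m = 2: λ = 2 × 2.5 × 252 / 2.00 = 630 nm.

630 nm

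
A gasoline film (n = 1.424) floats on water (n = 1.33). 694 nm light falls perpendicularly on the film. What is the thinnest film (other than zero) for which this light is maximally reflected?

122 nm

At the upper boundary (n = 1.0 to n = 1.424) the reflected ray undergoes a half-wave phase shift.
Ray reflecting at the bottom interface goes from n = 1.424 toward n = 1.33: no phase shift.
Exactly one π shift → a net half-wave offset.
With one net inversion, constructive interference in reflection requires 2 n t = (m + ½) λ.
Minimum at m = 0: t = λ / (4 n) = 694 / (4 × 1.424) = 122 nm.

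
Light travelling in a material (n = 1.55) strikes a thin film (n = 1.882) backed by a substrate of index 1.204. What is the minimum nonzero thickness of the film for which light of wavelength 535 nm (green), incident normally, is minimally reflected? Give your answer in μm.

At the upper boundary (n = 1.55 to n = 1.882) the reflected ray undergoes a half-wave phase shift.
At the lower boundary (n = 1.882 to n = 1.204) the reflected ray undergoes no phase shift.
The two reflections differ by half a wavelength.
With one net inversion, destructive interference in reflection requires 2 n t = m λ.
Minimum nonzero at m = 1: t = λ / (2 n) = 535 / (2 × 1.882) = 142 nm.

0.142 μm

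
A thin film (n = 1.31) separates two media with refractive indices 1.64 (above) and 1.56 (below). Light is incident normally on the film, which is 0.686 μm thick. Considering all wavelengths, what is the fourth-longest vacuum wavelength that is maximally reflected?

514 nm

Top surface (1.64 → 1.31): reflection off a lower-index medium gives no phase shift.
Ray reflecting at the bottom interface goes from n = 1.31 toward n = 1.56: a half-wave phase shift.
The two reflections differ by half a wavelength.
For maximum reflection here: 2 n t = (m + ½) λ.
λ = 2 n t / (m + ½). The fourth-longest wavelength is m = 3: λ = 2 × 1.31 × 686 / 3.50 = 514 nm.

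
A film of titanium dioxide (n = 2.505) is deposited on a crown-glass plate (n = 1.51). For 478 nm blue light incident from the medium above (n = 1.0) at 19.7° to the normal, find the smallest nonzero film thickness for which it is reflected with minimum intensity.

96.3 nm

Top surface (1.0 → 2.505): reflection off a higher-index medium gives a half-wave phase shift.
At the lower boundary (n = 2.505 to n = 1.51) the reflected ray undergoes no phase shift.
The two reflections differ by half a wavelength.
With one net inversion, destructive interference in reflection requires 2 n t cos θ_r = m λ.
Snell's law: 1.0 sin 19.7° = 2.505 sin θ_r → sin θ_r = 0.135, cos θ_r = 0.991.
Minimum nonzero at m = 1: t = λ / (2 n cos θ_r) = 478 / (2 × 2.505 × 0.991) = 96.3 nm.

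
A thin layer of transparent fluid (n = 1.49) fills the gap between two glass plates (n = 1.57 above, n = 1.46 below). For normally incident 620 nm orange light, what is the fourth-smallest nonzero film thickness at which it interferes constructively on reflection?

832 nm

Ray reflecting at the top interface goes from n = 1.57 toward n = 1.49: no phase shift.
Bottom surface (1.49 → 1.46): reflection off a lower-index medium gives no phase shift.
Net: no relative phase inversion (both shifts match).
So the condition for constructive reflection is 2 n t = m λ.
The fourth-smallest nonzero thickness corresponds to m = 4: t = m λ / (2 n) = 4.00 × 620 / (2 × 1.49) = 832 nm.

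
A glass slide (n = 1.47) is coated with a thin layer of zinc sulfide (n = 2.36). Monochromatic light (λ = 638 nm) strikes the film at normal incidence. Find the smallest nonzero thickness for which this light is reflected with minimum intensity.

135 nm

Top surface (1.0 → 2.36): reflection off a higher-index medium gives a half-wave phase shift.
At the lower boundary (n = 2.36 to n = 1.47) the reflected ray undergoes no phase shift.
Exactly one π shift → a net half-wave offset.
For weak reflection here: 2 n t = m λ.
The smallest nonzero thickness corresponds to m = 1: t = m λ / (2 n) = 1.00 × 638 / (2 × 2.36) = 135 nm.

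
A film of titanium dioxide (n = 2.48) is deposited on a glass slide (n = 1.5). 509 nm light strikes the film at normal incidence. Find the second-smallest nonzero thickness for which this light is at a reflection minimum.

205 nm

Top surface (1.0 → 2.48): reflection off a higher-index medium gives a half-wave phase shift.
At the lower boundary (n = 2.48 to n = 1.5) the reflected ray undergoes no phase shift.
Net: one phase inversion between the two reflected rays.
So the condition for destructive reflection is 2 n t = m λ.
The second-smallest nonzero thickness corresponds to m = 2: t = m λ / (2 n) = 2.00 × 509 / (2 × 2.48) = 205 nm.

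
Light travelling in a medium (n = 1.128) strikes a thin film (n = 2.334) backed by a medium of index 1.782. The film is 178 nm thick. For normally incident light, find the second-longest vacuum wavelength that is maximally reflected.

Top surface (1.128 → 2.334): reflection off a higher-index medium gives a half-wave phase shift.
Ray reflecting at the bottom interface goes from n = 2.334 toward n = 1.782: no phase shift.
Net: one phase inversion between the two reflected rays.
For maximum reflection here: 2 n t = (m + ½) λ.
λ = 2 n t / (m + ½). The second-longest wavelength is m = 1: λ = 2 × 2.334 × 178 / 1.50 = 554 nm.

554 nm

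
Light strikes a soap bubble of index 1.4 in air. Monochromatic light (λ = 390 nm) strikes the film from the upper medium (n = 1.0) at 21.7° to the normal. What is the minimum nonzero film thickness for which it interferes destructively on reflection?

144 nm

Top surface (1.0 → 1.4): reflection off a higher-index medium gives a half-wave phase shift.
Ray reflecting at the bottom interface goes from n = 1.4 toward n = 1.0: no phase shift.
The two reflections differ by half a wavelength.
So the condition for destructive reflection is 2 n t cos θ_r = m λ.
Snell's law: 1.0 sin 21.7° = 1.4 sin θ_r → sin θ_r = 0.264, cos θ_r = 0.964.
Minimum nonzero at m = 1: t = λ / (2 n cos θ_r) = 390 / (2 × 1.4 × 0.964) = 144 nm.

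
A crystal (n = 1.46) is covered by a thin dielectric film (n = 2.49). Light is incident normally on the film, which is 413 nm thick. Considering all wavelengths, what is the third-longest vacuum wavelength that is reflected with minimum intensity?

Top surface (1.0 → 2.49): reflection off a higher-index medium gives a half-wave phase shift.
At the lower boundary (n = 2.49 to n = 1.46) the reflected ray undergoes no phase shift.
Exactly one π shift → a net half-wave offset.
For minimum reflection here: 2 n t = m λ.
λ = 2 n t / m. The third-longest wavelength is m = 3: λ = 2 × 2.49 × 413 / 3.00 = 686 nm.

686 nm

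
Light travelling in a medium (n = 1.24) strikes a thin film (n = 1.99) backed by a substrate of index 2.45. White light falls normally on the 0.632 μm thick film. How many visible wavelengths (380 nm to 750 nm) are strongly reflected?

Ray reflecting at the top interface goes from n = 1.24 toward n = 1.99: a half-wave phase shift.
Ray reflecting at the bottom interface goes from n = 1.99 toward n = 2.45: a half-wave phase shift.
Net: no relative phase inversion (both shifts match).
So the condition for constructive reflection is 2 n t = m λ.
λ = 2 n t / m = 2515 / m nm.
m=3: 838 nm (IR); m=4: 629 nm (visible); m=5: 503 nm (visible); m=6: 419 nm (visible); m=7: 359 nm (UV).

3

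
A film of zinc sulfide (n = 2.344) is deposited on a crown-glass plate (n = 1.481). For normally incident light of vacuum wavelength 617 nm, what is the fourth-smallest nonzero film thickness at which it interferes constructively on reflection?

461 nm

Ray reflecting at the top interface goes from n = 1.0 toward n = 2.344: a half-wave phase shift.
Ray reflecting at the bottom interface goes from n = 2.344 toward n = 1.481: no phase shift.
Net: one phase inversion between the two reflected rays.
So the condition for constructive reflection is 2 n t = (m + ½) λ.
The fourth-smallest nonzero thickness corresponds to m = 3: t = (m + ½) λ / (2 n) = 3.50 × 617 / (2 × 2.344) = 461 nm.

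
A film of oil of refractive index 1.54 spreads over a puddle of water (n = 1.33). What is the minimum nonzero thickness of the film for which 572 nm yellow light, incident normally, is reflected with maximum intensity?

92.9 nm

Top surface (1.0 → 1.54): reflection off a higher-index medium gives a half-wave phase shift.
Ray reflecting at the bottom interface goes from n = 1.54 toward n = 1.33: no phase shift.
Exactly one π shift → a net half-wave offset.
For bright reflection here: 2 n t = (m + ½) λ.
Minimum at m = 0: t = λ / (4 n) = 572 / (4 × 1.54) = 92.9 nm.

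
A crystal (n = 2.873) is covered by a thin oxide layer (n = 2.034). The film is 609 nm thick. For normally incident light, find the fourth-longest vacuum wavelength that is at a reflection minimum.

708 nm

Top surface (1.0 → 2.034): reflection off a higher-index medium gives a half-wave phase shift.
Bottom surface (2.034 → 2.873): reflection off a higher-index medium gives a half-wave phase shift.
Zero or two π shifts → no net half-wave offset.
For minimum reflection here: 2 n t = (m + ½) λ.
λ = 2 n t / (m + ½). The fourth-longest wavelength is m = 3: λ = 2 × 2.034 × 609 / 3.50 = 708 nm.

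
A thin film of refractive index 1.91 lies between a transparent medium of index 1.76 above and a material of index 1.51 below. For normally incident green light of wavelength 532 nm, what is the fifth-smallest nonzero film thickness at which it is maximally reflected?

627 nm

Top surface (1.76 → 1.91): reflection off a higher-index medium gives a half-wave phase shift.
At the lower boundary (n = 1.91 to n = 1.51) the reflected ray undergoes no phase shift.
The two reflections differ by half a wavelength.
With one net inversion, constructive interference in reflection requires 2 n t = (m + ½) λ.
The fifth-smallest nonzero thickness corresponds to m = 4: t = (m + ½) λ / (2 n) = 4.50 × 532 / (2 × 1.91) = 627 nm.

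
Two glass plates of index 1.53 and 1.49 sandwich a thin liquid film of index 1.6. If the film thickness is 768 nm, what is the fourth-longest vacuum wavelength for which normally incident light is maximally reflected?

Ray reflecting at the top interface goes from n = 1.53 toward n = 1.6: a half-wave phase shift.
Bottom surface (1.6 → 1.49): reflection off a lower-index medium gives no phase shift.
The two reflections differ by half a wavelength.
So the condition for constructive reflection is 2 n t = (m + ½) λ.
λ = 2 n t / (m + ½). The fourth-longest wavelength is m = 3: λ = 2 × 1.6 × 768 / 3.50 = 702 nm.

702 nm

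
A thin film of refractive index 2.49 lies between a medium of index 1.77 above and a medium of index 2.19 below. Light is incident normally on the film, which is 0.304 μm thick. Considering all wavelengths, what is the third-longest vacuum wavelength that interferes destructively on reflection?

505 nm

At the upper boundary (n = 1.77 to n = 2.49) the reflected ray undergoes a half-wave phase shift.
Ray reflecting at the bottom interface goes from n = 2.49 toward n = 2.19: no phase shift.
The two reflections differ by half a wavelength.
With one net inversion, destructive interference in reflection requires 2 n t = m λ.
λ = 2 n t / m. The third-longest wavelength is m = 3: λ = 2 × 2.49 × 304 / 3.00 = 505 nm.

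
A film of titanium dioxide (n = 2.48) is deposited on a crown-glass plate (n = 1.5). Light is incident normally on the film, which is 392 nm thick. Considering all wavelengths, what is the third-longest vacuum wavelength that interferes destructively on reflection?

648 nm

Ray reflecting at the top interface goes from n = 1.0 toward n = 2.48: a half-wave phase shift.
Bottom surface (2.48 → 1.5): reflection off a lower-index medium gives no phase shift.
The two reflections differ by half a wavelength.
With one net inversion, destructive interference in reflection requires 2 n t = m λ.
λ = 2 n t / m. The third-longest wavelength is m = 3: λ = 2 × 2.48 × 392 / 3.00 = 648 nm.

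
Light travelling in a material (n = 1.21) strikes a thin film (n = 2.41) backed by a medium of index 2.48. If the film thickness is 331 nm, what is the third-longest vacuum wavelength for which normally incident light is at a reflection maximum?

532 nm

Ray reflecting at the top interface goes from n = 1.21 toward n = 2.41: a half-wave phase shift.
At the lower boundary (n = 2.41 to n = 2.48) the reflected ray undergoes a half-wave phase shift.
Zero or two π shifts → no net half-wave offset.
For bright reflection here: 2 n t = m λ.
λ = 2 n t / m. The third-longest wavelength is m = 3: λ = 2 × 2.41 × 331 / 3.00 = 532 nm.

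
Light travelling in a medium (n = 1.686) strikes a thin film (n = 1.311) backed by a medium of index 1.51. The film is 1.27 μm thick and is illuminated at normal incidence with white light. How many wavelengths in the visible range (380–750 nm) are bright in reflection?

Top surface (1.686 → 1.311): reflection off a lower-index medium gives no phase shift.
Ray reflecting at the bottom interface goes from n = 1.311 toward n = 1.51: a half-wave phase shift.
Net: one phase inversion between the two reflected rays.
So the condition for constructive reflection is 2 n t = (m + ½) λ.
λ = 2 n t / (m + ½) = 3330 / (m + ½) nm.
m=3: 951 nm (IR); m=4: 740 nm (visible); m=5: 605 nm (visible); m=6: 512 nm (visible); m=7: 444 nm (visible); m=8: 392 nm (visible); m=9: 351 nm (UV).

5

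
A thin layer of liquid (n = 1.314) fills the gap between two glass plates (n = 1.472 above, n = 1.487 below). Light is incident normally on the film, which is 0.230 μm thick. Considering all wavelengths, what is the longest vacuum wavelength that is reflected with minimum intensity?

604 nm

Top surface (1.472 → 1.314): reflection off a lower-index medium gives no phase shift.
At the lower boundary (n = 1.314 to n = 1.487) the reflected ray undergoes a half-wave phase shift.
Exactly one π shift → a net half-wave offset.
With one net inversion, destructive interference in reflection requires 2 n t = m λ.
λ = 2 n t / m. The longest wavelength is m = 1: λ = 2 × 1.314 × 230 / 1.00 = 604 nm.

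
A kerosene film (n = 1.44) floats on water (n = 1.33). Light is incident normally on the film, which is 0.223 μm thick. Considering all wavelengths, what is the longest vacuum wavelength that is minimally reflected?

Ray reflecting at the top interface goes from n = 1.0 toward n = 1.44: a half-wave phase shift.
At the lower boundary (n = 1.44 to n = 1.33) the reflected ray undergoes no phase shift.
The two reflections differ by half a wavelength.
With one net inversion, destructive interference in reflection requires 2 n t = m λ.
λ = 2 n t / m. The longest wavelength is m = 1: λ = 2 × 1.44 × 223 / 1.00 = 642 nm.

642 nm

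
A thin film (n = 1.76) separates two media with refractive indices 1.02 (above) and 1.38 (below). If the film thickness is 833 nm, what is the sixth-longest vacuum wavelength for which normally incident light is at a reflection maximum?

At the upper boundary (n = 1.02 to n = 1.76) the reflected ray undergoes a half-wave phase shift.
Ray reflecting at the bottom interface goes from n = 1.76 toward n = 1.38: no phase shift.
Exactly one π shift → a net half-wave offset.
So the condition for constructive reflection is 2 n t = (m + ½) λ.
λ = 2 n t / (m + ½). The sixth-longest wavelength is m = 5: λ = 2 × 1.76 × 833 / 5.50 = 533 nm.

533 nm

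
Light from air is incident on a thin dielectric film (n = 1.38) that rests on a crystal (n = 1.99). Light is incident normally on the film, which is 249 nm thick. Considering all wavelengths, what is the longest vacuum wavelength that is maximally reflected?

Ray reflecting at the top interface goes from n = 1.0 toward n = 1.38: a half-wave phase shift.
At the lower boundary (n = 1.38 to n = 1.99) the reflected ray undergoes a half-wave phase shift.
The two reflections carry the same phase change, so no net offset.
So the condition for constructive reflection is 2 n t = m λ.
λ = 2 n t / m. The longest wavelength is m = 1: λ = 2 × 1.38 × 249 / 1.00 = 687 nm.

687 nm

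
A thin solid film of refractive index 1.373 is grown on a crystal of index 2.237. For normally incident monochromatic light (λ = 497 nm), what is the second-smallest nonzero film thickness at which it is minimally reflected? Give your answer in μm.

At the upper boundary (n = 1.0 to n = 1.373) the reflected ray undergoes a half-wave phase shift.
Bottom surface (1.373 → 2.237): reflection off a higher-index medium gives a half-wave phase shift.
Net: no relative phase inversion (both shifts match).
For dark reflection here: 2 n t = (m + ½) λ.
The second-smallest nonzero thickness corresponds to m = 1: t = (m + ½) λ / (2 n) = 1.50 × 497 / (2 × 1.373) = 271 nm.

0.271 μm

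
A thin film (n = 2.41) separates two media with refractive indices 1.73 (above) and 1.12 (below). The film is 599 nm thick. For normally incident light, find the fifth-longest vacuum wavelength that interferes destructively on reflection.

Top surface (1.73 → 2.41): reflection off a higher-index medium gives a half-wave phase shift.
Bottom surface (2.41 → 1.12): reflection off a lower-index medium gives no phase shift.
Net: one phase inversion between the two reflected rays.
So the condition for destructive reflection is 2 n t = m λ.
λ = 2 n t / m. The fifth-longest wavelength is m = 5: λ = 2 × 2.41 × 599 / 5.00 = 577 nm.

577 nm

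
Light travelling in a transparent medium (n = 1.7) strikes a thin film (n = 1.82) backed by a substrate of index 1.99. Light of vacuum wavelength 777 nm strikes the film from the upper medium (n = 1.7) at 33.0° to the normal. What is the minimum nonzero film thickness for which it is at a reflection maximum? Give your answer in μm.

0.248 μm

Ray reflecting at the top interface goes from n = 1.7 toward n = 1.82: a half-wave phase shift.
Bottom surface (1.82 → 1.99): reflection off a higher-index medium gives a half-wave phase shift.
Zero or two π shifts → no net half-wave offset.
For maximum reflection here: 2 n t cos θ_r = m λ.
Snell's law: 1.7 sin 33.0° = 1.82 sin θ_r → sin θ_r = 0.509, cos θ_r = 0.861.
Minimum nonzero at m = 1: t = λ / (2 n cos θ_r) = 777 / (2 × 1.82 × 0.861) = 248 nm.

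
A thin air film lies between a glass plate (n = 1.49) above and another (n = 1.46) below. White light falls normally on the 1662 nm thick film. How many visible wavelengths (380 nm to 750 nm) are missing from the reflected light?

Top surface (1.49 → 1.0): reflection off a lower-index medium gives no phase shift.
Bottom surface (1.0 → 1.46): reflection off a higher-index medium gives a half-wave phase shift.
The two reflections differ by half a wavelength.
For dark reflection here: 2 n t = m λ.
λ = 2 n t / m = 3324 / m nm.
m=4: 831 nm (IR); m=5: 665 nm (visible); m=6: 554 nm (visible); m=7: 475 nm (visible); m=8: 416 nm (visible); m=9: 369 nm (UV).

4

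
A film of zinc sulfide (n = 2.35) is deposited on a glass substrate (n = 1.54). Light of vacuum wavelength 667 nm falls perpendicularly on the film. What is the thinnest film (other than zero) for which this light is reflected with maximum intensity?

Ray reflecting at the top interface goes from n = 1.0 toward n = 2.35: a half-wave phase shift.
At the lower boundary (n = 2.35 to n = 1.54) the reflected ray undergoes no phase shift.
Net: one phase inversion between the two reflected rays.
For maximum reflection here: 2 n t = (m + ½) λ.
Minimum at m = 0: t = λ / (4 n) = 667 / (4 × 2.35) = 71.0 nm.

71.0 nm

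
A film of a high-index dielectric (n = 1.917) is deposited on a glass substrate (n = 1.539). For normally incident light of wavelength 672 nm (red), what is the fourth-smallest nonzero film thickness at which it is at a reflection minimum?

701 nm

Ray reflecting at the top interface goes from n = 1.0 toward n = 1.917: a half-wave phase shift.
At the lower boundary (n = 1.917 to n = 1.539) the reflected ray undergoes no phase shift.
The two reflections differ by half a wavelength.
For dark reflection here: 2 n t = m λ.
The fourth-smallest nonzero thickness corresponds to m = 4: t = m λ / (2 n) = 4.00 × 672 / (2 × 1.917) = 701 nm.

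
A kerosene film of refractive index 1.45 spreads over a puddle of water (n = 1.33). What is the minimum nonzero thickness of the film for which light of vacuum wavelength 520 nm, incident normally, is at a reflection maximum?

At the upper boundary (n = 1.0 to n = 1.45) the reflected ray undergoes a half-wave phase shift.
Ray reflecting at the bottom interface goes from n = 1.45 toward n = 1.33: no phase shift.
The two reflections differ by half a wavelength.
With one net inversion, constructive interference in reflection requires 2 n t = (m + ½) λ.
Minimum at m = 0: t = λ / (4 n) = 520 / (4 × 1.45) = 89.7 nm.

89.7 nm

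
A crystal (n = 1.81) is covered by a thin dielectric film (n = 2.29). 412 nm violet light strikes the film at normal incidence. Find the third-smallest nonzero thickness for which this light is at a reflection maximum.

Ray reflecting at the top interface goes from n = 1.0 toward n = 2.29: a half-wave phase shift.
Ray reflecting at the bottom interface goes from n = 2.29 toward n = 1.81: no phase shift.
The two reflections differ by half a wavelength.
So the condition for constructive reflection is 2 n t = (m + ½) λ.
The third-smallest nonzero thickness corresponds to m = 2: t = (m + ½) λ / (2 n) = 2.50 × 412 / (2 × 2.29) = 225 nm.

225 nm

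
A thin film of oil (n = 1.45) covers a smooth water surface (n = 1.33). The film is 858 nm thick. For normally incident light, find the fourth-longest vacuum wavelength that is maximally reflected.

711 nm

At the upper boundary (n = 1.0 to n = 1.45) the reflected ray undergoes a half-wave phase shift.
Bottom surface (1.45 → 1.33): reflection off a lower-index medium gives no phase shift.
The two reflections differ by half a wavelength.
So the condition for constructive reflection is 2 n t = (m + ½) λ.
λ = 2 n t / (m + ½). The fourth-longest wavelength is m = 3: λ = 2 × 1.45 × 858 / 3.50 = 711 nm.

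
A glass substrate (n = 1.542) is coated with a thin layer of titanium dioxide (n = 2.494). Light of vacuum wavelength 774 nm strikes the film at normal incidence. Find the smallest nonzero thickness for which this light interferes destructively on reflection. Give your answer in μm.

0.155 μm

Top surface (1.0 → 2.494): reflection off a higher-index medium gives a half-wave phase shift.
Ray reflecting at the bottom interface goes from n = 2.494 toward n = 1.542: no phase shift.
Net: one phase inversion between the two reflected rays.
For minimum reflection here: 2 n t = m λ.
The smallest nonzero thickness corresponds to m = 1: t = m λ / (2 n) = 1.00 × 774 / (2 × 2.494) = 155 nm.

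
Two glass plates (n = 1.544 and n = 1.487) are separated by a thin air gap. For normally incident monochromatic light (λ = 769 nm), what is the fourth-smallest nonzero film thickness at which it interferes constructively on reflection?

Top surface (1.544 → 1.0): reflection off a lower-index medium gives no phase shift.
Ray reflecting at the bottom interface goes from n = 1.0 toward n = 1.487: a half-wave phase shift.
Exactly one π shift → a net half-wave offset.
With one net inversion, constructive interference in reflection requires 2 n t = (m + ½) λ.
The fourth-smallest nonzero thickness corresponds to m = 3: t = (m + ½) λ / (2 n) = 3.50 × 769 / (2 × 1.0) = 1346 nm.

1346 nm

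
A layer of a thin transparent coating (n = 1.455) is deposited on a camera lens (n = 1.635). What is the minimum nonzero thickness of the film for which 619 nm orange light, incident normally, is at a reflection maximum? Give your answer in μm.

Top surface (1.0 → 1.455): reflection off a higher-index medium gives a half-wave phase shift.
Ray reflecting at the bottom interface goes from n = 1.455 toward n = 1.635: a half-wave phase shift.
Zero or two π shifts → no net half-wave offset.
So the condition for constructive reflection is 2 n t = m λ.
Minimum nonzero at m = 1: t = λ / (2 n) = 619 / (2 × 1.455) = 213 nm.

0.213 μm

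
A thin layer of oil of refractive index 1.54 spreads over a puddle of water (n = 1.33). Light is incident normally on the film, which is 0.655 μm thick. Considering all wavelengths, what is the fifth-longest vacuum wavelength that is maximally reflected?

Top surface (1.0 → 1.54): reflection off a higher-index medium gives a half-wave phase shift.
At the lower boundary (n = 1.54 to n = 1.33) the reflected ray undergoes no phase shift.
Net: one phase inversion between the two reflected rays.
So the condition for constructive reflection is 2 n t = (m + ½) λ.
λ = 2 n t / (m + ½). The fifth-longest wavelength is m = 4: λ = 2 × 1.54 × 655 / 4.50 = 448 nm.

448 nm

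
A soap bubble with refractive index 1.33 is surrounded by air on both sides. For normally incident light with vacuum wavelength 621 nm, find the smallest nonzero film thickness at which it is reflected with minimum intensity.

233 nm

At the upper boundary (n = 1.0 to n = 1.33) the reflected ray undergoes a half-wave phase shift.
Ray reflecting at the bottom interface goes from n = 1.33 toward n = 1.0: no phase shift.
Exactly one π shift → a net half-wave offset.
For dark reflection here: 2 n t = m λ.
Minimum nonzero at m = 1: t = λ / (2 n) = 621 / (2 × 1.33) = 233 nm.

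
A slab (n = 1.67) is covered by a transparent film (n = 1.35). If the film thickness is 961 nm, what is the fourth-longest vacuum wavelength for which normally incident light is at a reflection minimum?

741 nm

Ray reflecting at the top interface goes from n = 1.0 toward n = 1.35: a half-wave phase shift.
Bottom surface (1.35 → 1.67): reflection off a higher-index medium gives a half-wave phase shift.
Zero or two π shifts → no net half-wave offset.
For minimum reflection here: 2 n t = (m + ½) λ.
λ = 2 n t / (m + ½). The fourth-longest wavelength is m = 3: λ = 2 × 1.35 × 961 / 3.50 = 741 nm.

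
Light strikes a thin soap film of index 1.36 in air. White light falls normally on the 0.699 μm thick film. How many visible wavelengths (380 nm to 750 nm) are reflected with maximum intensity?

At the upper boundary (n = 1.0 to n = 1.36) the reflected ray undergoes a half-wave phase shift.
At the lower boundary (n = 1.36 to n = 1.0) the reflected ray undergoes no phase shift.
Exactly one π shift → a net half-wave offset.
For bright reflection here: 2 n t = (m + ½) λ.
λ = 2 n t / (m + ½) = 1901 / (m + ½) nm.
m=2: 761 nm (IR); m=3: 543 nm (visible); m=4: 423 nm (visible); m=5: 346 nm (UV).

2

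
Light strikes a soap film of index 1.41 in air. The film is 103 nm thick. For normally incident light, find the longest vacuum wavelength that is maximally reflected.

581 nm

Top surface (1.0 → 1.41): reflection off a higher-index medium gives a half-wave phase shift.
Ray reflecting at the bottom interface goes from n = 1.41 toward n = 1.0: no phase shift.
The two reflections differ by half a wavelength.
So the condition for constructive reflection is 2 n t = (m + ½) λ.
λ = 2 n t / (m + ½). The longest wavelength is m = 0: λ = 2 × 1.41 × 103 / 0.500 = 581 nm.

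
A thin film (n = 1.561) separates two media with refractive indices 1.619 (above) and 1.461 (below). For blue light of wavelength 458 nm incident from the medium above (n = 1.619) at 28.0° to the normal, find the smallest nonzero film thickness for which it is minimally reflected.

84.0 nm

At the upper boundary (n = 1.619 to n = 1.561) the reflected ray undergoes no phase shift.
Bottom surface (1.561 → 1.461): reflection off a lower-index medium gives no phase shift.
The two reflections carry the same phase change, so no net offset.
With no net inversion, destructive interference in reflection requires 2 n t cos θ_r = (m + ½) λ.
Snell's law: 1.619 sin 28.0° = 1.561 sin θ_r → sin θ_r = 0.487, cos θ_r = 0.873.
Minimum at m = 0: t = λ / (4 n cos θ_r) = 458 / (4 × 1.561 × 0.873) = 84.0 nm.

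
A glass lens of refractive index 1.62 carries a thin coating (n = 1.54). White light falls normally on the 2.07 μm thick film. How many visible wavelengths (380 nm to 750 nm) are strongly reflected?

8

At the upper boundary (n = 1.0 to n = 1.54) the reflected ray undergoes a half-wave phase shift.
At the lower boundary (n = 1.54 to n = 1.62) the reflected ray undergoes a half-wave phase shift.
The two reflections carry the same phase change, so no net offset.
So the condition for constructive reflection is 2 n t = m λ.
λ = 2 n t / m = 6376 / m nm.
m=8: 797 nm (IR); m=9: 708 nm (visible); m=10: 638 nm (visible); m=11: 580 nm (visible); m=12: 531 nm (visible); m=13: 490 nm (visible); m=14: 455 nm (visible); m=15: 425 nm (visible); m=16: 398 nm (visible); m=17: 375 nm (UV).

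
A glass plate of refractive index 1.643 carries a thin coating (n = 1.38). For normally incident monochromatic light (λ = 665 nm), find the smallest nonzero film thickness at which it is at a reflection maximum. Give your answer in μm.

Ray reflecting at the top interface goes from n = 1.0 toward n = 1.38: a half-wave phase shift.
Ray reflecting at the bottom interface goes from n = 1.38 toward n = 1.643: a half-wave phase shift.
Net: no relative phase inversion (both shifts match).
So the condition for constructive reflection is 2 n t = m λ.
Minimum nonzero at m = 1: t = λ / (2 n) = 665 / (2 × 1.38) = 241 nm.

0.241 μm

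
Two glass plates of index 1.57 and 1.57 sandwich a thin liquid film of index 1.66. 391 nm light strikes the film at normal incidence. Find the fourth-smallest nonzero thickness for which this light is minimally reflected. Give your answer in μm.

At the upper boundary (n = 1.57 to n = 1.66) the reflected ray undergoes a half-wave phase shift.
Ray reflecting at the bottom interface goes from n = 1.66 toward n = 1.57: no phase shift.
Net: one phase inversion between the two reflected rays.
For weak reflection here: 2 n t = m λ.
The fourth-smallest nonzero thickness corresponds to m = 4: t = m λ / (2 n) = 4.00 × 391 / (2 × 1.66) = 471 nm.

0.471 μm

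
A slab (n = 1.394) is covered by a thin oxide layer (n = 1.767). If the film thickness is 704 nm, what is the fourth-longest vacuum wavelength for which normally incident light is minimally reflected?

At the upper boundary (n = 1.0 to n = 1.767) the reflected ray undergoes a half-wave phase shift.
Bottom surface (1.767 → 1.394): reflection off a lower-index medium gives no phase shift.
Exactly one π shift → a net half-wave offset.
So the condition for destructive reflection is 2 n t = m λ.
λ = 2 n t / m. The fourth-longest wavelength is m = 4: λ = 2 × 1.767 × 704 / 4.00 = 622 nm.

622 nm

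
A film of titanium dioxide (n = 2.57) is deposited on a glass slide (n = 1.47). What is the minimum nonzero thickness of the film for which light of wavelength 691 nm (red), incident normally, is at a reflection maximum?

67.2 nm

Ray reflecting at the top interface goes from n = 1.0 toward n = 2.57: a half-wave phase shift.
Bottom surface (2.57 → 1.47): reflection off a lower-index medium gives no phase shift.
Net: one phase inversion between the two reflected rays.
With one net inversion, constructive interference in reflection requires 2 n t = (m + ½) λ.
Minimum at m = 0: t = λ / (4 n) = 691 / (4 × 2.57) = 67.2 nm.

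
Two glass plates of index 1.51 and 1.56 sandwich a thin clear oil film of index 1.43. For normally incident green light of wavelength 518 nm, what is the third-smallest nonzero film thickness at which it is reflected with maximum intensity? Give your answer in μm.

Ray reflecting at the top interface goes from n = 1.51 toward n = 1.43: no phase shift.
At the lower boundary (n = 1.43 to n = 1.56) the reflected ray undergoes a half-wave phase shift.
Net: one phase inversion between the two reflected rays.
For strong reflection here: 2 n t = (m + ½) λ.
The third-smallest nonzero thickness corresponds to m = 2: t = (m + ½) λ / (2 n) = 2.50 × 518 / (2 × 1.43) = 453 nm.

0.453 μm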